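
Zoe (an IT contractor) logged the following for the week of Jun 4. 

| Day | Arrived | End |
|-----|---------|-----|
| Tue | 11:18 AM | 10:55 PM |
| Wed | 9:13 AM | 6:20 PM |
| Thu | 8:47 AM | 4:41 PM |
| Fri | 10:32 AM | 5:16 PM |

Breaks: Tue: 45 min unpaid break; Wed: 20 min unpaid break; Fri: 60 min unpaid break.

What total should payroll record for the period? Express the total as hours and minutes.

33 h 17 min

Tue: 11:18 AM–10:55 PM = 11 h 37 min; less 45 min break → 10 h 52 min
Wed: 9:13 AM–6:20 PM = 9 h 7 min; less 20 min break → 8 h 47 min
Thu: 8:47 AM–4:41 PM = 7 h 54 min
Fri: 10:32 AM–5:16 PM = 6 h 44 min; less 60 min break → 5 h 44 min
Total: 10 h 52 min + 8 h 47 min + 7 h 54 min + 5 h 44 min = 33 h 17 min.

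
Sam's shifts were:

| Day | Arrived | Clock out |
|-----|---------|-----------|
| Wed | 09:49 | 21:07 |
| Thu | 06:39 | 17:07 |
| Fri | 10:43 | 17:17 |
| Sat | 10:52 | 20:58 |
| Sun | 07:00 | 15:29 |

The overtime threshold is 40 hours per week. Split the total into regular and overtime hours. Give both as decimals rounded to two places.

Wed: 09:49–21:07 = 11 h 18 min
Thu: 06:39–17:07 = 10 h 28 min
Fri: 10:43–17:17 = 6 h 34 min
Sat: 10:52–20:58 = 10 h 6 min
Sun: 07:00–15:29 = 8 h 29 min
Total worked: 46 h 55 min = 46.92 h.
Threshold 40 h → overtime 6 h 55 min, regular 40 h 0 min.

Regular 40.00 hours, overtime 6.92 hours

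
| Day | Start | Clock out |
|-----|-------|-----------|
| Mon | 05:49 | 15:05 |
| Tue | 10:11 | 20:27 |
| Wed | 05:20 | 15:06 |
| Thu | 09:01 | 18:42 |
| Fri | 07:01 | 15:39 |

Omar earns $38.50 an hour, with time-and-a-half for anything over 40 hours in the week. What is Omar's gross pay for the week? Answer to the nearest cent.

Mon: 05:49–15:05 = 9 h 16 min
Tue: 10:11–20:27 = 10 h 16 min
Wed: 05:20–15:06 = 9 h 46 min
Thu: 09:01–18:42 = 9 h 41 min
Fri: 07:01–15:39 = 8 h 38 min
Total worked: 47 h 37 min = 2857 min.
Regular 40 h 0 min = 2400 min at $38.50/h; overtime 7 h 37 min = 457 min at $57.75/h.
Pay = (2400 × $38.50 + 457 × $57.75) ÷ 60 = $1979.86.

$1979.86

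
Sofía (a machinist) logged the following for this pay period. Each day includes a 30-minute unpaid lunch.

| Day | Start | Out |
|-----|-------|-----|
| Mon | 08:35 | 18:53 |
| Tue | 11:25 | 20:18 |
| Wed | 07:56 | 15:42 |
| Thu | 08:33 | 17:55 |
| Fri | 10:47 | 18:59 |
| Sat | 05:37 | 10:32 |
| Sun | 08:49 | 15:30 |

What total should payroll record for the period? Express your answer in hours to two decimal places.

52.62 hours

Mon: 08:35–18:53 = 10 h 18 min; less 30 min break → 9 h 48 min
Tue: 11:25–20:18 = 8 h 53 min; less 30 min break → 8 h 23 min
Wed: 07:56–15:42 = 7 h 46 min; less 30 min break → 7 h 16 min
Thu: 08:33–17:55 = 9 h 22 min; less 30 min break → 8 h 52 min
Fri: 10:47–18:59 = 8 h 12 min; less 30 min break → 7 h 42 min
Sat: 05:37–10:32 = 4 h 55 min; less 30 min break → 4 h 25 min
Sun: 08:49–15:30 = 6 h 41 min; less 30 min break → 6 h 11 min
Total: 9 h 48 min + 8 h 23 min + 7 h 16 min + 8 h 52 min + 7 h 42 min + 4 h 25 min + 6 h 11 min = 52 h 37 min.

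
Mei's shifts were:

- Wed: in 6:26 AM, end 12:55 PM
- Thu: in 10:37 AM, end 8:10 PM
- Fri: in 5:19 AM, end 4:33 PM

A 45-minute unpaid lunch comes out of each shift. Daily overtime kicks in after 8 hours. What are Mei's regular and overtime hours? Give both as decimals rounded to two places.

Regular 21.73 hours, overtime 3.28 hours

Wed: 6:26 AM–12:55 PM = 6 h 29 min; less 45 min break → 5 h 44 min
Thu: 10:37 AM–8:10 PM = 9 h 33 min; less 45 min break → 8 h 48 min
Fri: 5:19 AM–4:33 PM = 11 h 14 min; less 45 min break → 10 h 29 min
Wed reg 5 h 44 min / OT 0 h 0 min; Thu reg 8 h 0 min / OT 0 h 48 min; Fri reg 8 h 0 min / OT 2 h 29 min.
Totals: regular 21 h 44 min, overtime 3 h 17 min.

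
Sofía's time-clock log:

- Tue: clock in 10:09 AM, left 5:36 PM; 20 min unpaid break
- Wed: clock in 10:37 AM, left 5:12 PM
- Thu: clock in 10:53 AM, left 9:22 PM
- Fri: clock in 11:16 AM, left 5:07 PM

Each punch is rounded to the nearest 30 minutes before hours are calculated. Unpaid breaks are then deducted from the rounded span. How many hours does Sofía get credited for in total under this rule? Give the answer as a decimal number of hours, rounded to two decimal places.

Tue: in 10:09 AM→10:00 AM, out 5:36 PM→5:30 PM; 7 h 30 min − 20 min = 7 h 10 min
Wed: in 10:37 AM→10:30 AM, out 5:12 PM→5:00 PM; 6 h 30 min
Thu: in 10:53 AM→11:00 AM, out 9:22 PM→9:30 PM; 10 h 30 min
Fri: in 11:16 AM→11:30 AM, out 5:07 PM→5:00 PM; 5 h 30 min
Total credited: 29 h 40 min.

29.67 hours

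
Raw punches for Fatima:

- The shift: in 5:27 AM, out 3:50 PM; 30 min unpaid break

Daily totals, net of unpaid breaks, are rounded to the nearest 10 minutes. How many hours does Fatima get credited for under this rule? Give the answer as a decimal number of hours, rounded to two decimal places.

The shift: 5:27 AM–3:50 PM = 10 h 23 min − 30 min = 9 h 53 min → rounds to 9 h 50 min

9.83 hours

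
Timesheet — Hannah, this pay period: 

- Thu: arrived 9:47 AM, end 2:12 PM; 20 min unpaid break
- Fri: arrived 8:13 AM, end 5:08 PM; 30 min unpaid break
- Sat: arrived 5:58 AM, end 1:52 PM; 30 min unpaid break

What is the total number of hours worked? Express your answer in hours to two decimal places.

19.90 hours

Thu: 9:47 AM–2:12 PM = 4 h 25 min; less 20 min break → 4 h 5 min
Fri: 8:13 AM–5:08 PM = 8 h 55 min; less 30 min break → 8 h 25 min
Sat: 5:58 AM–1:52 PM = 7 h 54 min; less 30 min break → 7 h 24 min
Total: 4 h 5 min + 8 h 25 min + 7 h 24 min = 19 h 54 min.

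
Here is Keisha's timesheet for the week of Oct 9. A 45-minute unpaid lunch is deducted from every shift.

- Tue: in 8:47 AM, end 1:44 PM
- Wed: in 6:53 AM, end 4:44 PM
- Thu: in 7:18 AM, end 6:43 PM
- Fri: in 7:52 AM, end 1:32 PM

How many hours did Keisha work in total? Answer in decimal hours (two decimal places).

Tue: 8:47 AM–1:44 PM = 4 h 57 min; less 45 min break → 4 h 12 min
Wed: 6:53 AM–4:44 PM = 9 h 51 min; less 45 min break → 9 h 6 min
Thu: 7:18 AM–6:43 PM = 11 h 25 min; less 45 min break → 10 h 40 min
Fri: 7:52 AM–1:32 PM = 5 h 40 min; less 45 min break → 4 h 55 min
Total: 4 h 12 min + 9 h 6 min + 10 h 40 min + 4 h 55 min = 28 h 53 min.

28.88 hours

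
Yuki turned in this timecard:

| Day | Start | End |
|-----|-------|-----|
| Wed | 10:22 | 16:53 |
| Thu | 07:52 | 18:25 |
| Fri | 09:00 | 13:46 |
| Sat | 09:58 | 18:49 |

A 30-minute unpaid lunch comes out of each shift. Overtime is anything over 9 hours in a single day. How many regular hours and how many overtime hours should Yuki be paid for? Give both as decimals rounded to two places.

Wed: 10:22–16:53 = 6 h 31 min; less 30 min break → 6 h 1 min
Thu: 07:52–18:25 = 10 h 33 min; less 30 min break → 10 h 3 min
Fri: 09:00–13:46 = 4 h 46 min; less 30 min break → 4 h 16 min
Sat: 09:58–18:49 = 8 h 51 min; less 30 min break → 8 h 21 min
Wed reg 6 h 1 min / OT 0 h 0 min; Thu reg 9 h 0 min / OT 1 h 3 min; Fri reg 4 h 16 min / OT 0 h 0 min; Sat reg 8 h 21 min / OT 0 h 0 min.
Totals: regular 27 h 38 min, overtime 1 h 3 min.

Regular 27.63 hours, overtime 1.05 hours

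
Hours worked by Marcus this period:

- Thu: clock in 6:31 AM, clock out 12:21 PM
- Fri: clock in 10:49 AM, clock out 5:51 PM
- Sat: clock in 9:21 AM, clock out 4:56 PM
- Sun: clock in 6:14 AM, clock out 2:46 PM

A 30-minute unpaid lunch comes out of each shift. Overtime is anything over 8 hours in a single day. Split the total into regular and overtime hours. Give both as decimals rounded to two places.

Thu: 6:31 AM–12:21 PM = 5 h 50 min; less 30 min break → 5 h 20 min
Fri: 10:49 AM–5:51 PM = 7 h 2 min; less 30 min break → 6 h 32 min
Sat: 9:21 AM–4:56 PM = 7 h 35 min; less 30 min break → 7 h 5 min
Sun: 6:14 AM–2:46 PM = 8 h 32 min; less 30 min break → 8 h 2 min
Thu reg 5 h 20 min / OT 0 h 0 min; Fri reg 6 h 32 min / OT 0 h 0 min; Sat reg 7 h 5 min / OT 0 h 0 min; Sun reg 8 h 0 min / OT 0 h 2 min.
Totals: regular 26 h 57 min, overtime 0 h 2 min.

Regular 26.95 hours, overtime 0.03 hours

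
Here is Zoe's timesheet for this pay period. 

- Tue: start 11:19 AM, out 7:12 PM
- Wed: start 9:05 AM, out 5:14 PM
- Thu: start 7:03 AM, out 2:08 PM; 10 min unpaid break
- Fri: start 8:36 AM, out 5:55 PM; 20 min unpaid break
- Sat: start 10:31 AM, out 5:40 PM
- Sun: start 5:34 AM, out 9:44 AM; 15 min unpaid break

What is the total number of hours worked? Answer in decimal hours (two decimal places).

43.00 hours

Tue: 11:19 AM–7:12 PM = 7 h 53 min
Wed: 9:05 AM–5:14 PM = 8 h 9 min
Thu: 7:03 AM–2:08 PM = 7 h 5 min; less 10 min break → 6 h 55 min
Fri: 8:36 AM–5:55 PM = 9 h 19 min; less 20 min break → 8 h 59 min
Sat: 10:31 AM–5:40 PM = 7 h 9 min
Sun: 5:34 AM–9:44 AM = 4 h 10 min; less 15 min break → 3 h 55 min
Total: 7 h 53 min + 8 h 9 min + 6 h 55 min + 8 h 59 min + 7 h 9 min + 3 h 55 min = 43 h 0 min.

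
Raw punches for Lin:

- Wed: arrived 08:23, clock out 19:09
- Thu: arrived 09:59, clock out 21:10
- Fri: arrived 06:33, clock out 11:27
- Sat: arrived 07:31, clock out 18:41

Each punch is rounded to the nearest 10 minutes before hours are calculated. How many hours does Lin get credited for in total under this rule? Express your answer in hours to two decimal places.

Wed: in 08:23→08:20, out 19:09→19:10; 10 h 50 min
Thu: in 09:59→10:00, out 21:10→21:10; 11 h 10 min
Fri: in 06:33→06:30, out 11:27→11:30; 5 h 0 min
Sat: in 07:31→07:30, out 18:41→18:40; 11 h 10 min
Total credited: 38 h 10 min.

38.17 hours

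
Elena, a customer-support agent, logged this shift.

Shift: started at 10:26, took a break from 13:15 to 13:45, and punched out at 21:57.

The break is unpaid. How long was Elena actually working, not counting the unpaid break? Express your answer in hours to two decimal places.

11.02 hours

Shift: 10:26–21:57 = 11 h 31 min; less 30 min break → 11 h 1 min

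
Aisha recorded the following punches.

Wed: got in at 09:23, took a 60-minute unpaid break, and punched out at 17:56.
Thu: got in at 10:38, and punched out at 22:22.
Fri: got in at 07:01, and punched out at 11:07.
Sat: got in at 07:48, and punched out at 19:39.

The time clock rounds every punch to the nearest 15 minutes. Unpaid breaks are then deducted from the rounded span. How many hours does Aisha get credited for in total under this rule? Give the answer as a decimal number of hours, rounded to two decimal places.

Wed: in 09:23→09:30, out 17:56→18:00; 8 h 30 min − 60 min = 7 h 30 min
Thu: in 10:38→10:45, out 22:22→22:15; 11 h 30 min
Fri: in 07:01→07:00, out 11:07→11:00; 4 h 0 min
Sat: in 07:48→07:45, out 19:39→19:45; 12 h 0 min
Total credited: 35 h 0 min.

35.00 hours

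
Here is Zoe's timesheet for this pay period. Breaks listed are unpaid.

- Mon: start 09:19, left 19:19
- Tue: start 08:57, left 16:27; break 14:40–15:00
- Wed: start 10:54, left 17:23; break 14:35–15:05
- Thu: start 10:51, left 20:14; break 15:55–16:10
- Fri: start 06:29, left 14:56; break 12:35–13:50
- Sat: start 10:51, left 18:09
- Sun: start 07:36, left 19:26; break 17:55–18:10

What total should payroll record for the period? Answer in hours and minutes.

58 h 22 min

Mon: 09:19–19:19 = 10 h 0 min
Tue: 08:57–16:27 = 7 h 30 min; less 20 min break → 7 h 10 min
Wed: 10:54–17:23 = 6 h 29 min; less 30 min break → 5 h 59 min
Thu: 10:51–20:14 = 9 h 23 min; less 15 min break → 9 h 8 min
Fri: 06:29–14:56 = 8 h 27 min; less 75 min break → 7 h 12 min
Sat: 10:51–18:09 = 7 h 18 min
Sun: 07:36–19:26 = 11 h 50 min; less 15 min break → 11 h 35 min
Total: 10 h 0 min + 7 h 10 min + 5 h 59 min + 9 h 8 min + 7 h 12 min + 7 h 18 min + 11 h 35 min = 58 h 22 min.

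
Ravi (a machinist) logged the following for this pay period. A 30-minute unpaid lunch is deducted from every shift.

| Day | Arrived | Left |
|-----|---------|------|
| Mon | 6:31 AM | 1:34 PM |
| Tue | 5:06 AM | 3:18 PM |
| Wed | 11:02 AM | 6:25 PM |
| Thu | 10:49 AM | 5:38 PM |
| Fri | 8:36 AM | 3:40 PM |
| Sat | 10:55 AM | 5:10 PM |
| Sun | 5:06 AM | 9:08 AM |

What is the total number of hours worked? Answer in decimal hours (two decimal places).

45.30 hours

Mon: 6:31 AM–1:34 PM = 7 h 3 min; less 30 min break → 6 h 33 min
Tue: 5:06 AM–3:18 PM = 10 h 12 min; less 30 min break → 9 h 42 min
Wed: 11:02 AM–6:25 PM = 7 h 23 min; less 30 min break → 6 h 53 min
Thu: 10:49 AM–5:38 PM = 6 h 49 min; less 30 min break → 6 h 19 min
Fri: 8:36 AM–3:40 PM = 7 h 4 min; less 30 min break → 6 h 34 min
Sat: 10:55 AM–5:10 PM = 6 h 15 min; less 30 min break → 5 h 45 min
Sun: 5:06 AM–9:08 AM = 4 h 2 min; less 30 min break → 3 h 32 min
Total: 6 h 33 min + 9 h 42 min + 6 h 53 min + 6 h 19 min + 6 h 34 min + 5 h 45 min + 3 h 32 min = 45 h 18 min.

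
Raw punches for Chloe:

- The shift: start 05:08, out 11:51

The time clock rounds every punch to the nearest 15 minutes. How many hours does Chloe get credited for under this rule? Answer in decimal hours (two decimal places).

The shift: in 05:08→05:15, out 11:51→11:45; 6 h 30 min

6.50 hours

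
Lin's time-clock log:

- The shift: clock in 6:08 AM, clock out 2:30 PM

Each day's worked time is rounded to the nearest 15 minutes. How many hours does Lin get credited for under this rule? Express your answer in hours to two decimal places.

The shift: 6:08 AM–2:30 PM = 8 h 22 min → rounds to 8 h 15 min

8.25 hours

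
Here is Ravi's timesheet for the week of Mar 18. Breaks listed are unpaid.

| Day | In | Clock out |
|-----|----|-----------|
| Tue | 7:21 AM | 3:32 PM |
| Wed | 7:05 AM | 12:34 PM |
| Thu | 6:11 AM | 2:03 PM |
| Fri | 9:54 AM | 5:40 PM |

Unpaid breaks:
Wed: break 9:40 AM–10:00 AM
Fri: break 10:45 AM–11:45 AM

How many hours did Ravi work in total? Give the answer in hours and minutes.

27 h 58 min

Tue: 7:21 AM–3:32 PM = 8 h 11 min
Wed: 7:05 AM–12:34 PM = 5 h 29 min; less 20 min break → 5 h 9 min
Thu: 6:11 AM–2:03 PM = 7 h 52 min
Fri: 9:54 AM–5:40 PM = 7 h 46 min; less 60 min break → 6 h 46 min
Total: 8 h 11 min + 5 h 9 min + 7 h 52 min + 6 h 46 min = 27 h 58 min.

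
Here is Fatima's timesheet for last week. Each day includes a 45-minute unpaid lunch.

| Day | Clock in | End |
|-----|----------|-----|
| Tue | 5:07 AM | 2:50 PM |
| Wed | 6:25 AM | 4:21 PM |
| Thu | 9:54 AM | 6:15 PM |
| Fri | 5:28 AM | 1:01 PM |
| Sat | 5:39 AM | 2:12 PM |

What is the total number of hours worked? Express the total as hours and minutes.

40 h 21 min

Tue: 5:07 AM–2:50 PM = 9 h 43 min; less 45 min break → 8 h 58 min
Wed: 6:25 AM–4:21 PM = 9 h 56 min; less 45 min break → 9 h 11 min
Thu: 9:54 AM–6:15 PM = 8 h 21 min; less 45 min break → 7 h 36 min
Fri: 5:28 AM–1:01 PM = 7 h 33 min; less 45 min break → 6 h 48 min
Sat: 5:39 AM–2:12 PM = 8 h 33 min; less 45 min break → 7 h 48 min
Total: 8 h 58 min + 9 h 11 min + 7 h 36 min + 6 h 48 min + 7 h 48 min = 40 h 21 min.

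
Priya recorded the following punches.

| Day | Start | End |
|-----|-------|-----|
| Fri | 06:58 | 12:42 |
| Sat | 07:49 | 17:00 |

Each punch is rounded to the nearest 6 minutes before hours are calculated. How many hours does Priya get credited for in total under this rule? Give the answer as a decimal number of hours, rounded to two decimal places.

14.90 hours

Fri: in 06:58→07:00, out 12:42→12:42; 5 h 42 min
Sat: in 07:49→07:48, out 17:00→17:00; 9 h 12 min
Total credited: 14 h 54 min.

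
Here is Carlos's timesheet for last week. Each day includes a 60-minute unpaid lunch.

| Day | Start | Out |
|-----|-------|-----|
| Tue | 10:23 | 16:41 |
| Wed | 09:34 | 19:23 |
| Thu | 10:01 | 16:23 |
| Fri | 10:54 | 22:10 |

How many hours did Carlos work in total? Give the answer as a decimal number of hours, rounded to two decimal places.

29.75 hours

Tue: 10:23–16:41 = 6 h 18 min; less 60 min break → 5 h 18 min
Wed: 09:34–19:23 = 9 h 49 min; less 60 min break → 8 h 49 min
Thu: 10:01–16:23 = 6 h 22 min; less 60 min break → 5 h 22 min
Fri: 10:54–22:10 = 11 h 16 min; less 60 min break → 10 h 16 min
Total: 5 h 18 min + 8 h 49 min + 5 h 22 min + 10 h 16 min = 29 h 45 min.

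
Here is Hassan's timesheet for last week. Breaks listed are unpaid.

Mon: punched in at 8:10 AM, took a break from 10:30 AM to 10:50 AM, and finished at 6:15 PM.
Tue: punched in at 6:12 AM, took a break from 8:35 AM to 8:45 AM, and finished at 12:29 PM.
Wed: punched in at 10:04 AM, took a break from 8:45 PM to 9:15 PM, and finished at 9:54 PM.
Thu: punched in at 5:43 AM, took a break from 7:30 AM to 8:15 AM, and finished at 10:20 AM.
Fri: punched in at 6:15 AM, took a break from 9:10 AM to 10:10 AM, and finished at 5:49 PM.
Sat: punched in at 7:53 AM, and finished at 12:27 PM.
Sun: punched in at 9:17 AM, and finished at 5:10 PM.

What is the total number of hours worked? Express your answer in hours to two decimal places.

54.08 hours

Mon: 8:10 AM–6:15 PM = 10 h 5 min; less 20 min break → 9 h 45 min
Tue: 6:12 AM–12:29 PM = 6 h 17 min; less 10 min break → 6 h 7 min
Wed: 10:04 AM–9:54 PM = 11 h 50 min; less 30 min break → 11 h 20 min
Thu: 5:43 AM–10:20 AM = 4 h 37 min; less 45 min break → 3 h 52 min
Fri: 6:15 AM–5:49 PM = 11 h 34 min; less 60 min break → 10 h 34 min
Sat: 7:53 AM–12:27 PM = 4 h 34 min
Sun: 9:17 AM–5:10 PM = 7 h 53 min
Total: 9 h 45 min + 6 h 7 min + 11 h 20 min + 3 h 52 min + 10 h 34 min + 4 h 34 min + 7 h 53 min = 54 h 5 min.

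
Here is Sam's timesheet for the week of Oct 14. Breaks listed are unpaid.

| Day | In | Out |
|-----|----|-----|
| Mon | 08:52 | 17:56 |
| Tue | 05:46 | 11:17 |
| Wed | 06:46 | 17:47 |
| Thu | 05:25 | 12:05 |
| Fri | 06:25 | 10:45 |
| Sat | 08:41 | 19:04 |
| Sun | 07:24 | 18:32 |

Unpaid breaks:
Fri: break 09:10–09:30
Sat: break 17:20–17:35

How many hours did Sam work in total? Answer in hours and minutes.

57 h 32 min

Mon: 08:52–17:56 = 9 h 4 min
Tue: 05:46–11:17 = 5 h 31 min
Wed: 06:46–17:47 = 11 h 1 min
Thu: 05:25–12:05 = 6 h 40 min
Fri: 06:25–10:45 = 4 h 20 min; less 20 min break → 4 h 0 min
Sat: 08:41–19:04 = 10 h 23 min; less 15 min break → 10 h 8 min
Sun: 07:24–18:32 = 11 h 8 min
Total: 9 h 4 min + 5 h 31 min + 11 h 1 min + 6 h 40 min + 4 h 0 min + 10 h 8 min + 11 h 8 min = 57 h 32 min.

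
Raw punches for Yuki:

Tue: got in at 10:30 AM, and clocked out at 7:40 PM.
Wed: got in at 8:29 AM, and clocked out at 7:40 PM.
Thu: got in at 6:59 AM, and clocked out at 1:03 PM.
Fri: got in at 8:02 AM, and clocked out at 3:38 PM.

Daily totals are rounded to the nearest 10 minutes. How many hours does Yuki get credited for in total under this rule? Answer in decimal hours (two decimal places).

34.00 hours

Tue: 10:30 AM–7:40 PM = 9 h 10 min → rounds to 9 h 10 min
Wed: 8:29 AM–7:40 PM = 11 h 11 min → rounds to 11 h 10 min
Thu: 6:59 AM–1:03 PM = 6 h 4 min → rounds to 6 h 0 min
Fri: 8:02 AM–3:38 PM = 7 h 36 min → rounds to 7 h 40 min
Total credited: 34 h 0 min.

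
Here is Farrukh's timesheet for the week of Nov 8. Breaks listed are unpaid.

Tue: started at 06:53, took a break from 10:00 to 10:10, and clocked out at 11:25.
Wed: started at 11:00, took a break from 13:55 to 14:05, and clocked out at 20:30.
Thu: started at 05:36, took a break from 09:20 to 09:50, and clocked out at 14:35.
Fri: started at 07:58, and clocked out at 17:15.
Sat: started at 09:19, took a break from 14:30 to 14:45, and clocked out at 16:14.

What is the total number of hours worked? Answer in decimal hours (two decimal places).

38.13 hours

Tue: 06:53–11:25 = 4 h 32 min; less 10 min break → 4 h 22 min
Wed: 11:00–20:30 = 9 h 30 min; less 10 min break → 9 h 20 min
Thu: 05:36–14:35 = 8 h 59 min; less 30 min break → 8 h 29 min
Fri: 07:58–17:15 = 9 h 17 min
Sat: 09:19–16:14 = 6 h 55 min; less 15 min break → 6 h 40 min
Total: 4 h 22 min + 9 h 20 min + 8 h 29 min + 9 h 17 min + 6 h 40 min = 38 h 8 min.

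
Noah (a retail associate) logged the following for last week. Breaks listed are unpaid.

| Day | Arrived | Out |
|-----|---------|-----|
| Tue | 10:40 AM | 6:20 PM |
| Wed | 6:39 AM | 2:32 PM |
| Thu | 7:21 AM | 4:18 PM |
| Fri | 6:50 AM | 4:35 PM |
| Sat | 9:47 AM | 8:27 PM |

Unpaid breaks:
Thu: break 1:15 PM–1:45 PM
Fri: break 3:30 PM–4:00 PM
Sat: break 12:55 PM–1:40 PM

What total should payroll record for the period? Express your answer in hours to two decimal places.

Tue: 10:40 AM–6:20 PM = 7 h 40 min
Wed: 6:39 AM–2:32 PM = 7 h 53 min
Thu: 7:21 AM–4:18 PM = 8 h 57 min; less 30 min break → 8 h 27 min
Fri: 6:50 AM–4:35 PM = 9 h 45 min; less 30 min break → 9 h 15 min
Sat: 9:47 AM–8:27 PM = 10 h 40 min; less 45 min break → 9 h 55 min
Total: 7 h 40 min + 7 h 53 min + 8 h 27 min + 9 h 15 min + 9 h 55 min = 43 h 10 min.

43.17 hours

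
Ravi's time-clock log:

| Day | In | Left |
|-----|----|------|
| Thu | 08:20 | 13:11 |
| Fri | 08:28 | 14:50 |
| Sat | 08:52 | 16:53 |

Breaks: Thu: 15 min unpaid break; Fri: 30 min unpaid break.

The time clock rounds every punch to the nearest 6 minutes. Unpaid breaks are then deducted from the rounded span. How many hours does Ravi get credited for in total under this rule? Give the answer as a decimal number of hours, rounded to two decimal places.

Thu: in 08:20→08:18, out 13:11→13:12; 4 h 54 min − 15 min = 4 h 39 min
Fri: in 08:28→08:30, out 14:50→14:48; 6 h 18 min − 30 min = 5 h 48 min
Sat: in 08:52→08:54, out 16:53→16:54; 8 h 0 min
Total credited: 18 h 27 min.

18.45 hours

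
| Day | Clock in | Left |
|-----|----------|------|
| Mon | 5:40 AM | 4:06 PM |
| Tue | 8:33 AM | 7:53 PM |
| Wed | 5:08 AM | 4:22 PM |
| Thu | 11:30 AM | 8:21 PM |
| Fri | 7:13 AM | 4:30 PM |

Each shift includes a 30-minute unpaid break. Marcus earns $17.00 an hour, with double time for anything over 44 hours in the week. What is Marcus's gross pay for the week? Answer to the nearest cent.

Mon: 5:40 AM–4:06 PM = 10 h 26 min; less 30 min break → 9 h 56 min
Tue: 8:33 AM–7:53 PM = 11 h 20 min; less 30 min break → 10 h 50 min
Wed: 5:08 AM–4:22 PM = 11 h 14 min; less 30 min break → 10 h 44 min
Thu: 11:30 AM–8:21 PM = 8 h 51 min; less 30 min break → 8 h 21 min
Fri: 7:13 AM–4:30 PM = 9 h 17 min; less 30 min break → 8 h 47 min
Total worked: 48 h 38 min = 2918 min.
Regular 44 h 0 min = 2640 min at $17.00/h; overtime 4 h 38 min = 278 min at $34.00/h.
Pay = (2640 × $17.00 + 278 × $34.00) ÷ 60 = $905.53.

$905.53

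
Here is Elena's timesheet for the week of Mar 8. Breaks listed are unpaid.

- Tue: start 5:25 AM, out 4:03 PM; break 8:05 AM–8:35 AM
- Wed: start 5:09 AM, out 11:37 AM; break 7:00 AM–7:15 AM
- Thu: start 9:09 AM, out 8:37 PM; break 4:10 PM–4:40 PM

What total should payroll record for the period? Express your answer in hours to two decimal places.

Tue: 5:25 AM–4:03 PM = 10 h 38 min; less 30 min break → 10 h 8 min
Wed: 5:09 AM–11:37 AM = 6 h 28 min; less 15 min break → 6 h 13 min
Thu: 9:09 AM–8:37 PM = 11 h 28 min; less 30 min break → 10 h 58 min
Total: 10 h 8 min + 6 h 13 min + 10 h 58 min = 27 h 19 min.

27.32 hours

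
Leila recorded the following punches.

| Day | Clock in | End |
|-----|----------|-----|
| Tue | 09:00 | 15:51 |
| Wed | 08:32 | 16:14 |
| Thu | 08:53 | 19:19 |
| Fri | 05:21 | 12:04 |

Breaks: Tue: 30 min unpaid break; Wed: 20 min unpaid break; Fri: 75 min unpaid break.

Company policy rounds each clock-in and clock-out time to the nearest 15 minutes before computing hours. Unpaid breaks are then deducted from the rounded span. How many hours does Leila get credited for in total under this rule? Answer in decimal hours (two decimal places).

Tue: in 09:00→09:00, out 15:51→15:45; 6 h 45 min − 30 min = 6 h 15 min
Wed: in 08:32→08:30, out 16:14→16:15; 7 h 45 min − 20 min = 7 h 25 min
Thu: in 08:53→09:00, out 19:19→19:15; 10 h 15 min
Fri: in 05:21→05:15, out 12:04→12:00; 6 h 45 min − 75 min = 5 h 30 min
Total credited: 29 h 25 min.

29.42 hours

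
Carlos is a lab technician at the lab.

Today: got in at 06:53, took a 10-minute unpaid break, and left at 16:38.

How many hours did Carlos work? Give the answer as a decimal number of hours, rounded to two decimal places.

Today: 06:53–16:38 = 9 h 45 min; less 10 min break → 9 h 35 min

9.58 hours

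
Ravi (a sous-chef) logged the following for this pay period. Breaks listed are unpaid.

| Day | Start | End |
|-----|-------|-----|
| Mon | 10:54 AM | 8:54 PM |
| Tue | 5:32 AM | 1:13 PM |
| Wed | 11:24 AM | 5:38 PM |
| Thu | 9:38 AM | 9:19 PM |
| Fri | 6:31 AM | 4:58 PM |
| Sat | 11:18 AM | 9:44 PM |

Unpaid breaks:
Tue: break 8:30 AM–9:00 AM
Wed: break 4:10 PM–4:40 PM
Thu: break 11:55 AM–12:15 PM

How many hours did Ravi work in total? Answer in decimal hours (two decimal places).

55.15 hours

Mon: 10:54 AM–8:54 PM = 10 h 0 min
Tue: 5:32 AM–1:13 PM = 7 h 41 min; less 30 min break → 7 h 11 min
Wed: 11:24 AM–5:38 PM = 6 h 14 min; less 30 min break → 5 h 44 min
Thu: 9:38 AM–9:19 PM = 11 h 41 min; less 20 min break → 11 h 21 min
Fri: 6:31 AM–4:58 PM = 10 h 27 min
Sat: 11:18 AM–9:44 PM = 10 h 26 min
Total: 10 h 0 min + 7 h 11 min + 5 h 44 min + 11 h 21 min + 10 h 27 min + 10 h 26 min = 55 h 9 min.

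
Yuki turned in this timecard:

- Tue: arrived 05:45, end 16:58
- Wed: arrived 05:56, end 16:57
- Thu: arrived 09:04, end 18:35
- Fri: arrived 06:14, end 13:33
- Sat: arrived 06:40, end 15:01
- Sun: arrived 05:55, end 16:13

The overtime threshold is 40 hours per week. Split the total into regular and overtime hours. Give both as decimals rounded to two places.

Tue: 05:45–16:58 = 11 h 13 min
Wed: 05:56–16:57 = 11 h 1 min
Thu: 09:04–18:35 = 9 h 31 min
Fri: 06:14–13:33 = 7 h 19 min
Sat: 06:40–15:01 = 8 h 21 min
Sun: 05:55–16:13 = 10 h 18 min
Total worked: 57 h 43 min = 57.72 h.
Threshold 40 h → overtime 17 h 43 min, regular 40 h 0 min.

Regular 40.00 hours, overtime 17.72 hours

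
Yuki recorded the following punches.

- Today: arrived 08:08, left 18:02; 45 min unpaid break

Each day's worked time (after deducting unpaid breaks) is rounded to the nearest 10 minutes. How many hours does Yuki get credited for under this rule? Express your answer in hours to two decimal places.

Today: 08:08–18:02 = 9 h 54 min − 45 min = 9 h 9 min → rounds to 9 h 10 min

9.17 hours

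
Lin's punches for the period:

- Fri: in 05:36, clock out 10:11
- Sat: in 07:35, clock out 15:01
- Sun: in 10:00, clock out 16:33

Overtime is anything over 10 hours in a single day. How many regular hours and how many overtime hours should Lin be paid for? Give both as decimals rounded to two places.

Fri: 05:36–10:11 = 4 h 35 min
Sat: 07:35–15:01 = 7 h 26 min
Sun: 10:00–16:33 = 6 h 33 min
Fri reg 4 h 35 min / OT 0 h 0 min; Sat reg 7 h 26 min / OT 0 h 0 min; Sun reg 6 h 33 min / OT 0 h 0 min.
Totals: regular 18 h 34 min, overtime 0 h 0 min.

Regular 18.57 hours, overtime 0.00 hours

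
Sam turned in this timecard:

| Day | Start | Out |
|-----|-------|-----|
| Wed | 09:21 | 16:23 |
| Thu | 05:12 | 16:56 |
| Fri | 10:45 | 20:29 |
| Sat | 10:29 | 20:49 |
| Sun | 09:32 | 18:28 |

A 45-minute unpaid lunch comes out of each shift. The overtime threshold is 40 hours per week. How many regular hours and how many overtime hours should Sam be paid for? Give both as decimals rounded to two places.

Regular 40.00 hours, overtime 4.02 hours

Wed: 09:21–16:23 = 7 h 2 min; less 45 min break → 6 h 17 min
Thu: 05:12–16:56 = 11 h 44 min; less 45 min break → 10 h 59 min
Fri: 10:45–20:29 = 9 h 44 min; less 45 min break → 8 h 59 min
Sat: 10:29–20:49 = 10 h 20 min; less 45 min break → 9 h 35 min
Sun: 09:32–18:28 = 8 h 56 min; less 45 min break → 8 h 11 min
Total worked: 44 h 1 min = 44.02 h.
Threshold 40 h → overtime 4 h 1 min, regular 40 h 0 min.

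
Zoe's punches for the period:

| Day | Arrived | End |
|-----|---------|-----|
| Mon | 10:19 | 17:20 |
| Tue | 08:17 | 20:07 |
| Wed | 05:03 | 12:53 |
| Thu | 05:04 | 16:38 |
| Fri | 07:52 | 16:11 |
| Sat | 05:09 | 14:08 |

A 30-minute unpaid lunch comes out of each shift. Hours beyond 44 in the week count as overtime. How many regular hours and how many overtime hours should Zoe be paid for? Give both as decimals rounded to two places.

Mon: 10:19–17:20 = 7 h 1 min; less 30 min break → 6 h 31 min
Tue: 08:17–20:07 = 11 h 50 min; less 30 min break → 11 h 20 min
Wed: 05:03–12:53 = 7 h 50 min; less 30 min break → 7 h 20 min
Thu: 05:04–16:38 = 11 h 34 min; less 30 min break → 11 h 4 min
Fri: 07:52–16:11 = 8 h 19 min; less 30 min break → 7 h 49 min
Sat: 05:09–14:08 = 8 h 59 min; less 30 min break → 8 h 29 min
Total worked: 52 h 33 min = 52.55 h.
Threshold 44 h → overtime 8 h 33 min, regular 44 h 0 min.

Regular 44.00 hours, overtime 8.55 hours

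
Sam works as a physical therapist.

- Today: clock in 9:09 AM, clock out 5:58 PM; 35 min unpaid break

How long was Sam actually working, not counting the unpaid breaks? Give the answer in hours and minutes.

8 h 14 min

Today: 9:09 AM–5:58 PM = 8 h 49 min; less 35 min break → 8 h 14 min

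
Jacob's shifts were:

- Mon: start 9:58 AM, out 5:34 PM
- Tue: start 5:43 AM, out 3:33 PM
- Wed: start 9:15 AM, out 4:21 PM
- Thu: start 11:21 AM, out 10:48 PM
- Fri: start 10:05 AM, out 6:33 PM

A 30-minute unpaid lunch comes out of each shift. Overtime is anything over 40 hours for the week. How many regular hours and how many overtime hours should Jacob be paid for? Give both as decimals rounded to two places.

Regular 40.00 hours, overtime 1.95 hours

Mon: 9:58 AM–5:34 PM = 7 h 36 min; less 30 min break → 7 h 6 min
Tue: 5:43 AM–3:33 PM = 9 h 50 min; less 30 min break → 9 h 20 min
Wed: 9:15 AM–4:21 PM = 7 h 6 min; less 30 min break → 6 h 36 min
Thu: 11:21 AM–10:48 PM = 11 h 27 min; less 30 min break → 10 h 57 min
Fri: 10:05 AM–6:33 PM = 8 h 28 min; less 30 min break → 7 h 58 min
Total worked: 41 h 57 min = 41.95 h.
Threshold 40 h → overtime 1 h 57 min, regular 40 h 0 min.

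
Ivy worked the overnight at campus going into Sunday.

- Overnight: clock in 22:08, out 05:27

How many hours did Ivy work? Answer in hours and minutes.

7 h 19 min

Overnight: 22:08 → midnight = 1 h 52 min; midnight → 05:27 = 5 h 27 min; span 7 h 19 min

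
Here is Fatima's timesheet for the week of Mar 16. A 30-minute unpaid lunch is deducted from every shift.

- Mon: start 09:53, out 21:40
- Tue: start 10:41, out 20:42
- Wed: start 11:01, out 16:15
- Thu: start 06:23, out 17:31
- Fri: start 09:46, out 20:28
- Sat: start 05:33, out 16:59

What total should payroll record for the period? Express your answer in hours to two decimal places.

Mon: 09:53–21:40 = 11 h 47 min; less 30 min break → 11 h 17 min
Tue: 10:41–20:42 = 10 h 1 min; less 30 min break → 9 h 31 min
Wed: 11:01–16:15 = 5 h 14 min; less 30 min break → 4 h 44 min
Thu: 06:23–17:31 = 11 h 8 min; less 30 min break → 10 h 38 min
Fri: 09:46–20:28 = 10 h 42 min; less 30 min break → 10 h 12 min
Sat: 05:33–16:59 = 11 h 26 min; less 30 min break → 10 h 56 min
Total: 11 h 17 min + 9 h 31 min + 4 h 44 min + 10 h 38 min + 10 h 12 min + 10 h 56 min = 57 h 18 min.

57.30 hours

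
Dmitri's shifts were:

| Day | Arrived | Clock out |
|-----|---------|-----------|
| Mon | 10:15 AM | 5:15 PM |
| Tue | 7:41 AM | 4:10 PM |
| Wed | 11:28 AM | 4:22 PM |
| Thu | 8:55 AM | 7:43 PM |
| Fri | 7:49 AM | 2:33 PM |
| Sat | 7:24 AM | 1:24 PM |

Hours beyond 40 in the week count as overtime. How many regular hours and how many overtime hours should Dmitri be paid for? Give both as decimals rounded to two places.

Mon: 10:15 AM–5:15 PM = 7 h 0 min
Tue: 7:41 AM–4:10 PM = 8 h 29 min
Wed: 11:28 AM–4:22 PM = 4 h 54 min
Thu: 8:55 AM–7:43 PM = 10 h 48 min
Fri: 7:49 AM–2:33 PM = 6 h 44 min
Sat: 7:24 AM–1:24 PM = 6 h 0 min
Total worked: 43 h 55 min = 43.92 h.
Threshold 40 h → overtime 3 h 55 min, regular 40 h 0 min.

Regular 40.00 hours, overtime 3.92 hours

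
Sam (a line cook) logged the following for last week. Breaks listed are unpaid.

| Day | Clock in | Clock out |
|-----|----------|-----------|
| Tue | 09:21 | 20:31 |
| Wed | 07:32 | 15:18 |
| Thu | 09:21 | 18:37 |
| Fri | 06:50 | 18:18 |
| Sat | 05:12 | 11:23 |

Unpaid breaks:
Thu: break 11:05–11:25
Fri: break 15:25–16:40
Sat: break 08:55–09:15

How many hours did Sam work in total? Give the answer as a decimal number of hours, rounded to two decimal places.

Tue: 09:21–20:31 = 11 h 10 min
Wed: 07:32–15:18 = 7 h 46 min
Thu: 09:21–18:37 = 9 h 16 min; less 20 min break → 8 h 56 min
Fri: 06:50–18:18 = 11 h 28 min; less 75 min break → 10 h 13 min
Sat: 05:12–11:23 = 6 h 11 min; less 20 min break → 5 h 51 min
Total: 11 h 10 min + 7 h 46 min + 8 h 56 min + 10 h 13 min + 5 h 51 min = 43 h 56 min.

43.93 hours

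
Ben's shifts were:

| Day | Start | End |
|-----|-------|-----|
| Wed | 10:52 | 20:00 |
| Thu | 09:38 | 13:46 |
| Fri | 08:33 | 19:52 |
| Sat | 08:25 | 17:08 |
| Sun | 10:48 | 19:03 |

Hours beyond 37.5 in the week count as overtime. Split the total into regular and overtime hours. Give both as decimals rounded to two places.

Wed: 10:52–20:00 = 9 h 8 min
Thu: 09:38–13:46 = 4 h 8 min
Fri: 08:33–19:52 = 11 h 19 min
Sat: 08:25–17:08 = 8 h 43 min
Sun: 10:48–19:03 = 8 h 15 min
Total worked: 41 h 33 min = 41.55 h.
Threshold 37.5 h → overtime 4 h 3 min, regular 37 h 30 min.

Regular 37.50 hours, overtime 4.05 hours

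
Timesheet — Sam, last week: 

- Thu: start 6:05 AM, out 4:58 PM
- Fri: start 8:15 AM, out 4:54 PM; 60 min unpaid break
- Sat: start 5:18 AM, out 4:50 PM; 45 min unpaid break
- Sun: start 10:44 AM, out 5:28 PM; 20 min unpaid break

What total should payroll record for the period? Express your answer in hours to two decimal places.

35.72 hours

Thu: 6:05 AM–4:58 PM = 10 h 53 min
Fri: 8:15 AM–4:54 PM = 8 h 39 min; less 60 min break → 7 h 39 min
Sat: 5:18 AM–4:50 PM = 11 h 32 min; less 45 min break → 10 h 47 min
Sun: 10:44 AM–5:28 PM = 6 h 44 min; less 20 min break → 6 h 24 min
Total: 10 h 53 min + 7 h 39 min + 10 h 47 min + 6 h 24 min = 35 h 43 min.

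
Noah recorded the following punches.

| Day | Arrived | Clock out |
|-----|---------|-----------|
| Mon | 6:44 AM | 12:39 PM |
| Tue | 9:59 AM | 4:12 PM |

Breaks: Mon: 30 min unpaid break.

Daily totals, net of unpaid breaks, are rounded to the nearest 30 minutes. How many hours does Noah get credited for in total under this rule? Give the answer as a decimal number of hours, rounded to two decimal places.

Mon: 6:44 AM–12:39 PM = 5 h 55 min − 30 min = 5 h 25 min → rounds to 5 h 30 min
Tue: 9:59 AM–4:12 PM = 6 h 13 min → rounds to 6 h 0 min
Total credited: 11 h 30 min.

11.50 hours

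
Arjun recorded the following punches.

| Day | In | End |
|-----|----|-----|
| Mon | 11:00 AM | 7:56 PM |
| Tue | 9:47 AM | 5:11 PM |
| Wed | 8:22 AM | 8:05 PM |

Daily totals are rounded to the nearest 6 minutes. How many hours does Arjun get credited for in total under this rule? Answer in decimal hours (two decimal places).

Mon: 11:00 AM–7:56 PM = 8 h 56 min → rounds to 8 h 54 min
Tue: 9:47 AM–5:11 PM = 7 h 24 min → rounds to 7 h 24 min
Wed: 8:22 AM–8:05 PM = 11 h 43 min → rounds to 11 h 42 min
Total credited: 28 h 0 min.

28.00 hours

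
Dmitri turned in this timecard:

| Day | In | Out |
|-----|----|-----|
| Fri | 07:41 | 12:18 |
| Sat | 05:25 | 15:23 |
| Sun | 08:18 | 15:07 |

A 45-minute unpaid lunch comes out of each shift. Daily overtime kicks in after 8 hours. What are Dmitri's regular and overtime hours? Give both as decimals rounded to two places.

Fri: 07:41–12:18 = 4 h 37 min; less 45 min break → 3 h 52 min
Sat: 05:25–15:23 = 9 h 58 min; less 45 min break → 9 h 13 min
Sun: 08:18–15:07 = 6 h 49 min; less 45 min break → 6 h 4 min
Fri reg 3 h 52 min / OT 0 h 0 min; Sat reg 8 h 0 min / OT 1 h 13 min; Sun reg 6 h 4 min / OT 0 h 0 min.
Totals: regular 17 h 56 min, overtime 1 h 13 min.

Regular 17.93 hours, overtime 1.22 hours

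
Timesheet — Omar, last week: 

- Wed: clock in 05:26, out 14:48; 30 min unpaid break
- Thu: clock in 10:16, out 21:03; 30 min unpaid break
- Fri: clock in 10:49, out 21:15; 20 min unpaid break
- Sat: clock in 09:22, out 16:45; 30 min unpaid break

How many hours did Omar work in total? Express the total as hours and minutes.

36 h 8 min

Wed: 05:26–14:48 = 9 h 22 min; less 30 min break → 8 h 52 min
Thu: 10:16–21:03 = 10 h 47 min; less 30 min break → 10 h 17 min
Fri: 10:49–21:15 = 10 h 26 min; less 20 min break → 10 h 6 min
Sat: 09:22–16:45 = 7 h 23 min; less 30 min break → 6 h 53 min
Total: 8 h 52 min + 10 h 17 min + 10 h 6 min + 6 h 53 min = 36 h 8 min.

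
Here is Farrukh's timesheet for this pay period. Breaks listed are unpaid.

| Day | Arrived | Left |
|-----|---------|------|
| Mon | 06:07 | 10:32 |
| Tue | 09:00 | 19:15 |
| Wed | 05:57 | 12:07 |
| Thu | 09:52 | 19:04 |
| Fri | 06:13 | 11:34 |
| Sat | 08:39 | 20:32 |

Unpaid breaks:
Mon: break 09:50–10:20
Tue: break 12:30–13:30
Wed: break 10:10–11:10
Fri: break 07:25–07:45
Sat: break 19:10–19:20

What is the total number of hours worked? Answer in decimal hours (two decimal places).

Mon: 06:07–10:32 = 4 h 25 min; less 30 min break → 3 h 55 min
Tue: 09:00–19:15 = 10 h 15 min; less 60 min break → 9 h 15 min
Wed: 05:57–12:07 = 6 h 10 min; less 60 min break → 5 h 10 min
Thu: 09:52–19:04 = 9 h 12 min
Fri: 06:13–11:34 = 5 h 21 min; less 20 min break → 5 h 1 min
Sat: 08:39–20:32 = 11 h 53 min; less 10 min break → 11 h 43 min
Total: 3 h 55 min + 9 h 15 min + 5 h 10 min + 9 h 12 min + 5 h 1 min + 11 h 43 min = 44 h 16 min.

44.27 hours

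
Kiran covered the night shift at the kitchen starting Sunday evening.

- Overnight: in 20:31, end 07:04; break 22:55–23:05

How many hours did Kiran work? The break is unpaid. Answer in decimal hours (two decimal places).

Overnight: 20:31 → midnight = 3 h 29 min; midnight → 07:04 = 7 h 4 min; span 10 h 33 min; less 10 min break → 10 h 23 min

10.38 hours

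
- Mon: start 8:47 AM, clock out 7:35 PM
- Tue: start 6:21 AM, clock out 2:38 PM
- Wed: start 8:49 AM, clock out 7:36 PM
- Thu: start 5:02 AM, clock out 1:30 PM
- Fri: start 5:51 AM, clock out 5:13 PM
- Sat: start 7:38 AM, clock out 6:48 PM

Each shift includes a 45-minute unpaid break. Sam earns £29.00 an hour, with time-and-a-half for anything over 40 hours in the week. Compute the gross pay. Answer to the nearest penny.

Mon: 8:47 AM–7:35 PM = 10 h 48 min; less 45 min break → 10 h 3 min
Tue: 6:21 AM–2:38 PM = 8 h 17 min; less 45 min break → 7 h 32 min
Wed: 8:49 AM–7:36 PM = 10 h 47 min; less 45 min break → 10 h 2 min
Thu: 5:02 AM–1:30 PM = 8 h 28 min; less 45 min break → 7 h 43 min
Fri: 5:51 AM–5:13 PM = 11 h 22 min; less 45 min break → 10 h 37 min
Sat: 7:38 AM–6:48 PM = 11 h 10 min; less 45 min break → 10 h 25 min
Total worked: 56 h 22 min = 3382 min.
Regular 40 h 0 min = 2400 min at £29.00/h; overtime 16 h 22 min = 982 min at £43.50/h.
Pay = (2400 × £29.00 + 982 × £43.50) ÷ 60 = £1871.95.

£1871.95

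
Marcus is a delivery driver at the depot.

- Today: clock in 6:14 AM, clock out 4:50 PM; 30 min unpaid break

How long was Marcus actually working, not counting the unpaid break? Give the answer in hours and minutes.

Today: 6:14 AM–4:50 PM = 10 h 36 min; less 30 min break → 10 h 6 min

10 h 6 min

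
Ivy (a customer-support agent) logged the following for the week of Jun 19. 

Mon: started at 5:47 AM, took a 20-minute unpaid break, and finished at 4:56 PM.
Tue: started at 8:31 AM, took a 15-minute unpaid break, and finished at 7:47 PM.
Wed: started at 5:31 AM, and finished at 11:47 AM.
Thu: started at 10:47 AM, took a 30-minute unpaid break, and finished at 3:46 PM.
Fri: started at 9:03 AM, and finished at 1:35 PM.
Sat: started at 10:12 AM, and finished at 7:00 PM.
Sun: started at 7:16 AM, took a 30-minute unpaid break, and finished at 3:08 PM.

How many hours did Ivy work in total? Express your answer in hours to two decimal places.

Mon: 5:47 AM–4:56 PM = 11 h 9 min; less 20 min break → 10 h 49 min
Tue: 8:31 AM–7:47 PM = 11 h 16 min; less 15 min break → 11 h 1 min
Wed: 5:31 AM–11:47 AM = 6 h 16 min
Thu: 10:47 AM–3:46 PM = 4 h 59 min; less 30 min break → 4 h 29 min
Fri: 9:03 AM–1:35 PM = 4 h 32 min
Sat: 10:12 AM–7:00 PM = 8 h 48 min
Sun: 7:16 AM–3:08 PM = 7 h 52 min; less 30 min break → 7 h 22 min
Total: 10 h 49 min + 11 h 1 min + 6 h 16 min + 4 h 29 min + 4 h 32 min + 8 h 48 min + 7 h 22 min = 53 h 17 min.

53.28 hours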